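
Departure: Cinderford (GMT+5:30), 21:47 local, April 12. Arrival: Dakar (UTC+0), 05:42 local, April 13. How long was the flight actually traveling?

13 hours 25 minutes

Dakar is 5:30 behind Cinderford.
Clock-face elapsed time (ignoring zones) is 7 hours 55 minutes.
Actual elapsed = 7 hours 55 minutes + 5:30 = 13 hours 25 minutes.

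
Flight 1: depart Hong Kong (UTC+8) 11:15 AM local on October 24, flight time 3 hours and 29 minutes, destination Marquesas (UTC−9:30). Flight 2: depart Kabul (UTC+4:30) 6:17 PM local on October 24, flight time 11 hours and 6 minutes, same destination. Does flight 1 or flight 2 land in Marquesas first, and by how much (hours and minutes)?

the first, by 18 hours 9 minutes

Flight 1 in UTC: 11:15 AM − 8:00 = 3:15 AM on Oct 24.
+3 hours and 29 minutes → arrive 6:44 AM UTC on Oct 24.
Flight 2 in UTC: 6:17 PM − 4:30 = 1:47 PM on Oct 24.
+11 hours 6 minutes → arrive 12:53 AM UTC on Oct 25.
Flight 1 lands earlier by 18 hours 9 minutes.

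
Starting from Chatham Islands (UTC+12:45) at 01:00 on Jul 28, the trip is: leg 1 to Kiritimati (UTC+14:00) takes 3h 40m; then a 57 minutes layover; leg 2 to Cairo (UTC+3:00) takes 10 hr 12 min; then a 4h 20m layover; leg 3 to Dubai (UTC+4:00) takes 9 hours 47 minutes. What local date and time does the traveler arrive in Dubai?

21:11 on July 28

Convert departure to UTC: 01:00 − 12:45 = 12:15 UTC on Jul 27.
Add 3 hours and 40 minutes leg 1 → 15:55 UTC.
Add 57 minutes layover in Kiritimati → 16:52 UTC.
Add 10 hours and 12 minutes leg 2 → 03:04 UTC (Jul 28).
Add 4 hours and 20 minutes layover in Cairo → 07:24 UTC.
Add 9 hours 47 minutes leg 3 → 17:11 UTC.
Dubai is UTC+4:00, so local arrival = 17:11 + 4:00 = 21:11 on Jul 28.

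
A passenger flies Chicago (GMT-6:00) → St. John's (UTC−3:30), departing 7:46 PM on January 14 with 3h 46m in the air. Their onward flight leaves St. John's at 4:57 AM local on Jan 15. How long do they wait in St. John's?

2 hours 55 minutes

Convert departure to UTC: 7:46 PM + 6:00 = 1:46 AM UTC on Jan 15.
Add 3 hours and 46 minutes flight time → 5:32 AM UTC.
St. John's is UTC−3:30, so local arrival = 5:32 AM − 3:30 = 2:02 AM on Jan 15.
Layover = 4:57 AM − 2:02 AM = 2 hours 55 minutes.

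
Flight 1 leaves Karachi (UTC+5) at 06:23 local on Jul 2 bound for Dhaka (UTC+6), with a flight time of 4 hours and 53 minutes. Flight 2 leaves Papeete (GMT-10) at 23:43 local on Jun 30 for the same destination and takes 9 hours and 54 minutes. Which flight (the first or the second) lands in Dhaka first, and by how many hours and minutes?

Flight 1 in UTC: 06:23 − 5:00 = 01:23 on Jul 2.
+4 hours and 53 minutes → arrive 06:16 UTC on Jul 2.
Flight 2 in UTC: 23:43 + 10:00 = 09:43 on Jul 1.
+9 hours and 54 minutes → arrive 19:37 UTC on Jul 1.
Flight 2 lands earlier by 10 hours 39 minutes.

the second, by 10 hours 39 minutes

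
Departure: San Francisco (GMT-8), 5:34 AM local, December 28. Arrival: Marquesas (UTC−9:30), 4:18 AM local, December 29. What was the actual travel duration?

Departure in UTC: 5:34 AM + 8:00 = 1:34 PM on Dec 28.
Arrival in UTC: 4:18 AM + 9:30 = 1:48 PM on Dec 29.
Elapsed = 1:48 PM − 1:34 PM (+1 day) = 24 hours 14 minutes.

24 hours 14 minutes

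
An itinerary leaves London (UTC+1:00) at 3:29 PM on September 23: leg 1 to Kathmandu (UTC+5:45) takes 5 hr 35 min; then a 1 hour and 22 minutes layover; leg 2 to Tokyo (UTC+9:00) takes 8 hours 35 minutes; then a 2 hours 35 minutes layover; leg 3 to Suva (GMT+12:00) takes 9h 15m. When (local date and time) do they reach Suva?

5:51 AM on Sep 25

Convert departure to UTC: 3:29 PM − 1:00 = 2:29 PM UTC on Sep 23.
Add 5 hours and 35 minutes leg 1 → 8:04 PM UTC.
Add 1 hour 22 minutes layover in Kathmandu → 9:26 PM UTC.
Add 8 hours 35 minutes leg 2 → 6:01 AM UTC (Sep 24).
Add 2 hours 35 minutes layover in Tokyo → 8:36 AM UTC.
Add 9 hours and 15 minutes leg 3 → 5:51 PM UTC.
Suva is UTC+12:00, so local arrival = 5:51 PM + 12:00 = 5:51 AM on Sep 25.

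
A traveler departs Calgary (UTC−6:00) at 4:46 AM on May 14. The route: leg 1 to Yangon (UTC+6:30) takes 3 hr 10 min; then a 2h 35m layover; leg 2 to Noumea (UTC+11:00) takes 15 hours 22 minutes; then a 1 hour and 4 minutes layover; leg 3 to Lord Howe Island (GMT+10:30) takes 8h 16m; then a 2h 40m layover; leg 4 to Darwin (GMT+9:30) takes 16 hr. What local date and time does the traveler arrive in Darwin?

Convert departure to UTC: 4:46 AM + 6:00 = 10:46 AM UTC on May 14.
Add 3 hours 10 minutes leg 1 → 1:56 PM UTC.
Add 2 hours and 35 minutes layover in Yangon → 4:31 PM UTC.
Add 15 hours 22 minutes leg 2 → 7:53 AM UTC (May 15).
Add 1 hour and 4 minutes layover in Noumea → 8:57 AM UTC.
Add 8 hours 16 minutes leg 3 → 5:13 PM UTC.
Add 2 hours 40 minutes layover in Lord Howe Island → 7:53 PM UTC.
Add 16 hours leg 4 → 11:53 AM UTC (May 16).
Darwin is UTC+9:30, so local arrival = 11:53 AM + 9:30 = 9:23 PM on May 16.

9:23 PM on May 16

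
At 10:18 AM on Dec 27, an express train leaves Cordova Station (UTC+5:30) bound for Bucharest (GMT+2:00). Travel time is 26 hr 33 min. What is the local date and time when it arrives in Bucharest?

Convert departure to UTC: 10:18 AM − 5:30 = 4:48 AM UTC on Dec 27.
Add 26 hours and 33 minutes travel time → 7:21 AM UTC (Dec 28).
Bucharest is UTC+2:00, so local arrival = 7:21 AM + 2:00 = 9:21 AM on Dec 28.

9:21 AM on Dec 28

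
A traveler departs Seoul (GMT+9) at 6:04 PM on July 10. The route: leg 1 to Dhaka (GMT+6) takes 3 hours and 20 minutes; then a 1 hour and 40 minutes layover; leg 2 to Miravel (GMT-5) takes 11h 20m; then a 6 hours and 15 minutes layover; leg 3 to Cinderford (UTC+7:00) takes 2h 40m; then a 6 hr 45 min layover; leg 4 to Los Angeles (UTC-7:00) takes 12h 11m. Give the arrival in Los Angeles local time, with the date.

10:15 PM on Jul 11

Convert departure to UTC: 6:04 PM − 9:00 = 9:04 AM UTC on Jul 10.
Add 3 hours and 20 minutes leg 1 → 12:24 PM UTC.
Add 1 hour 40 minutes layover in Dhaka → 2:04 PM UTC.
Add 11 hours 20 minutes leg 2 → 1:24 AM UTC (Jul 11).
Add 6 hours 15 minutes layover in Miravel → 7:39 AM UTC.
Add 2 hours and 40 minutes leg 3 → 10:19 AM UTC.
Add 6 hours 45 minutes layover in Cinderford → 5:04 PM UTC.
Add 12 hours 11 minutes leg 4 → 5:15 AM UTC (Jul 12).
Los Angeles is UTC−7:00, so local arrival = 5:15 AM − 7:00 = 10:15 PM on Jul 11.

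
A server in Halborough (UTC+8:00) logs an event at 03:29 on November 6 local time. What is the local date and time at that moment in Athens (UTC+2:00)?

In UTC: 03:29 − 8:00 = 19:29 on Nov 5.
Athens is UTC+2:00: 19:29 + 2:00 = 21:29 on Nov 5.

21:29 on November 5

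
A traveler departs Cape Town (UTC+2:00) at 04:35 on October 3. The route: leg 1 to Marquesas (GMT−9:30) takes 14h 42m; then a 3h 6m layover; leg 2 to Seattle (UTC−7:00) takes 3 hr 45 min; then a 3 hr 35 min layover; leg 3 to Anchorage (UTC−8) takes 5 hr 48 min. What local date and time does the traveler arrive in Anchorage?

01:31 on October 4

Convert departure to UTC: 04:35 − 2:00 = 02:35 UTC on Oct 3.
Add 14 hours 42 minutes leg 1 → 17:17 UTC.
Add 3 hours 6 minutes layover in Marquesas → 20:23 UTC.
Add 3 hours and 45 minutes leg 2 → 00:08 UTC (Oct 4).
Add 3 hours 35 minutes layover in Seattle → 03:43 UTC.
Add 5 hours 48 minutes leg 3 → 09:31 UTC.
Anchorage is UTC−8:00, so local arrival = 09:31 − 8:00 = 01:31 on Oct 4.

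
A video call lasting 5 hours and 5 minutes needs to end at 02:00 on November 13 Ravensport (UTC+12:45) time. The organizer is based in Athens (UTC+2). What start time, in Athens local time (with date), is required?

10:10 on November 12

Target end time in UTC: 02:00 − 12:45 = 13:15 on Nov 12.
Subtract 5 hours 5 minutes → start 08:10 UTC on Nov 12.
Athens is UTC+2:00: 08:10 + 2:00 = 10:10 on Nov 12.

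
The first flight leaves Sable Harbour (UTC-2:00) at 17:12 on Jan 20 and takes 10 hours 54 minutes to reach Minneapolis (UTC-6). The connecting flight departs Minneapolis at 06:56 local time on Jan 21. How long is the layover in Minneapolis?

6 hours 50 minutes

Convert departure to UTC: 17:12 + 2:00 = 19:12 UTC on Jan 20.
Add 10 hours 54 minutes flight time → 06:06 UTC (Jan 21).
Minneapolis is UTC−6:00, so local arrival = 06:06 − 6:00 = 00:06 on Jan 21.
Layover = 06:56 − 00:06 = 6 hours 50 minutes.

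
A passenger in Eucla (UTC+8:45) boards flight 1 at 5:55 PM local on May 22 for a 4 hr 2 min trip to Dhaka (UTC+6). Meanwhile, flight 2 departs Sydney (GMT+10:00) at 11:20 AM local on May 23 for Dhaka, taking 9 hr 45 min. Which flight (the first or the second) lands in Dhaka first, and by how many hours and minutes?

the first, by 21 hours 53 minutes

Flight 1 in UTC: 5:55 PM − 8:45 = 9:10 AM on May 22.
+4 hours and 2 minutes → arrive 1:12 PM UTC on May 22.
Flight 2 in UTC: 11:20 AM − 10:00 = 1:20 AM on May 23.
+9 hours 45 minutes → arrive 11:05 AM UTC on May 23.
Flight 1 lands earlier by 21 hours 53 minutes.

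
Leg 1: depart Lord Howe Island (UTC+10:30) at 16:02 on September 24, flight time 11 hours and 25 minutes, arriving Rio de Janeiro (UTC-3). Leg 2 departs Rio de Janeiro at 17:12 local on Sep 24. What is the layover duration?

Convert departure to UTC: 16:02 − 10:30 = 05:32 UTC on Sep 24.
Add 11 hours and 25 minutes flight time → 16:57 UTC.
Rio de Janeiro is UTC−3:00, so local arrival = 16:57 − 3:00 = 13:57 on Sep 24.
Layover = 17:12 − 13:57 = 3 hours 15 minutes.

3 hours 15 minutes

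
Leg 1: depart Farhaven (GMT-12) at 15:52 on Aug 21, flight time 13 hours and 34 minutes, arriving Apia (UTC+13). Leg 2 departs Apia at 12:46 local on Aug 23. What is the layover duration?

Convert departure to UTC: 15:52 + 12:00 = 03:52 UTC on Aug 22.
Add 13 hours and 34 minutes flight time → 17:26 UTC.
Apia is UTC+13:00, so local arrival = 17:26 + 13:00 = 06:26 on Aug 23.
Layover = 12:46 − 06:26 = 6 hours 20 minutes.

6 hours 20 minutes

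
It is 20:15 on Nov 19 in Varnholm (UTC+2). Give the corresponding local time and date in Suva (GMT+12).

06:15 on Nov 20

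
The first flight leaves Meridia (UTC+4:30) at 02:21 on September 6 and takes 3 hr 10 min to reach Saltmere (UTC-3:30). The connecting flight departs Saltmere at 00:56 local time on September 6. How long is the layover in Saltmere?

Convert departure to UTC: 02:21 − 4:30 = 21:51 UTC on Sep 5.
Add 3 hours and 10 minutes flight time → 01:01 UTC (Sep 6).
Saltmere is UTC−3:30, so local arrival = 01:01 − 3:30 = 21:31 on Sep 5.
Layover = 00:56 − 21:31 (+1 day) = 3 hours 25 minutes.

3 hours 25 minutes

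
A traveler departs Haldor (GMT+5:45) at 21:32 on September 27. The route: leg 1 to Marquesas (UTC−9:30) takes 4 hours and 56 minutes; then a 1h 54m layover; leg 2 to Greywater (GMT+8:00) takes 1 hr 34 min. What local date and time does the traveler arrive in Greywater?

08:11 on September 28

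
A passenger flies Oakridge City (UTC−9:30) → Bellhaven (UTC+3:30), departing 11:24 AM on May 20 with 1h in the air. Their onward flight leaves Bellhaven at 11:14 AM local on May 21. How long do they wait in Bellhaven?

9 hours 50 minutes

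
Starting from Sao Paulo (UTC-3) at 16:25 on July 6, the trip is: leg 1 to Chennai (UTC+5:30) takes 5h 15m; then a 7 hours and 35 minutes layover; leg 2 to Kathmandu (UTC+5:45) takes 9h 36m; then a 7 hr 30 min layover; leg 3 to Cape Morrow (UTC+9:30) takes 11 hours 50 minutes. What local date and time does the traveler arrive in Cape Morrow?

22:41 on July 8

Convert departure to UTC: 16:25 + 3:00 = 19:25 UTC on Jul 6.
Add 5 hours 15 minutes leg 1 → 00:40 UTC (Jul 7).
Add 7 hours and 35 minutes layover in Chennai → 08:15 UTC.
Add 9 hours 36 minutes leg 2 → 17:51 UTC.
Add 7 hours and 30 minutes layover in Kathmandu → 01:21 UTC (Jul 8).
Add 11 hours and 50 minutes leg 3 → 13:11 UTC.
Cape Morrow is UTC+9:30, so local arrival = 13:11 + 9:30 = 22:41 on Jul 8.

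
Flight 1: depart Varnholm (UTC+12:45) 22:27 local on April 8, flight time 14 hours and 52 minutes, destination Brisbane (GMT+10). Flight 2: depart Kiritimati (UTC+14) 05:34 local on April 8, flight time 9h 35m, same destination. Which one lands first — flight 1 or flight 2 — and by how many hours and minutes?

Flight 1 in UTC: 22:27 − 12:45 = 09:42 on Apr 8.
+14 hours 52 minutes → arrive 00:34 UTC on Apr 9.
Flight 2 in UTC: 05:34 − 14:00 = 15:34 on Apr 7.
+9 hours 35 minutes → arrive 01:09 UTC on Apr 8.
Flight 2 lands earlier by 23 hours 25 minutes.

the second, by 23 hours 25 minutes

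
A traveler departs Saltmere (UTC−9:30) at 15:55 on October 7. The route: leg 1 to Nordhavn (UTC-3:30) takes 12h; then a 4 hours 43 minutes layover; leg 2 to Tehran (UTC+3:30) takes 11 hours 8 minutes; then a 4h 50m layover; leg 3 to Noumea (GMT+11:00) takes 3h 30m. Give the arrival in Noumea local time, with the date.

Convert departure to UTC: 15:55 + 9:30 = 01:25 UTC on Oct 8.
Add 12 hours leg 1 → 13:25 UTC.
Add 4 hours and 43 minutes layover in Nordhavn → 18:08 UTC.
Add 11 hours and 8 minutes leg 2 → 05:16 UTC (Oct 9).
Add 4 hours 50 minutes layover in Tehran → 10:06 UTC.
Add 3 hours and 30 minutes leg 3 → 13:36 UTC.
Noumea is UTC+11:00, so local arrival = 13:36 + 11:00 = 00:36 on Oct 10.

00:36 on October 10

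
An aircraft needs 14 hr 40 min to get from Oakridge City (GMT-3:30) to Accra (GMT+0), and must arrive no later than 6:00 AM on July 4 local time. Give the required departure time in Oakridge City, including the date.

Target arrival is already UTC: 6:00 AM on Jul 4.
Subtract 14 hours 40 minutes → departure 3:20 PM UTC on Jul 3.
Oakridge City is UTC−3:30: 3:20 PM − 3:30 = 11:50 AM on Jul 3.

11:50 AM on Jul 3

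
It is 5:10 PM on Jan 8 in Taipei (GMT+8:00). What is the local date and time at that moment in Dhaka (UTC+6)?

3:10 PM on January 8

In UTC: 5:10 PM − 8:00 = 9:10 AM on Jan 8.
Dhaka is UTC+6:00: 9:10 AM + 6:00 = 3:10 PM on Jan 8.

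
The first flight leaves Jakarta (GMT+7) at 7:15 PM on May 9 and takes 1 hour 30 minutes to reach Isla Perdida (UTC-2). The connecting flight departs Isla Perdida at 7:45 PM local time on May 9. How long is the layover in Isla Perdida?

8 hours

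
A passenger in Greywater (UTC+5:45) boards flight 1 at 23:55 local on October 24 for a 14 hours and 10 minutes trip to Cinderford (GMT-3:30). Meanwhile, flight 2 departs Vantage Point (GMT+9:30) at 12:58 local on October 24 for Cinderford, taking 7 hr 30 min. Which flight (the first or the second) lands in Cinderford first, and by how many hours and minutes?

Flight 1 in UTC: 23:55 − 5:45 = 18:10 on Oct 24.
+14 hours and 10 minutes → arrive 08:20 UTC on Oct 25.
Flight 2 in UTC: 12:58 − 9:30 = 03:28 on Oct 24.
+7 hours 30 minutes → arrive 10:58 UTC on Oct 24.
Flight 2 lands earlier by 21 hours 22 minutes.

the second, by 21 hours 22 minutes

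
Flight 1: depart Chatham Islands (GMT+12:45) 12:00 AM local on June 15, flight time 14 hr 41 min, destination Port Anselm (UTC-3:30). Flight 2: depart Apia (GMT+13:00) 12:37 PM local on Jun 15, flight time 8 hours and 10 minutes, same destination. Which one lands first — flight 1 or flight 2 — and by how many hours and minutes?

the first, by 5 hours 51 minutes

Flight 1 in UTC: 12:00 AM − 12:45 = 11:15 AM on Jun 14.
+14 hours and 41 minutes → arrive 1:56 AM UTC on Jun 15.
Flight 2 in UTC: 12:37 PM − 13:00 = 11:37 PM on Jun 14.
+8 hours 10 minutes → arrive 7:47 AM UTC on Jun 15.
Flight 1 lands earlier by 5 hours 51 minutes.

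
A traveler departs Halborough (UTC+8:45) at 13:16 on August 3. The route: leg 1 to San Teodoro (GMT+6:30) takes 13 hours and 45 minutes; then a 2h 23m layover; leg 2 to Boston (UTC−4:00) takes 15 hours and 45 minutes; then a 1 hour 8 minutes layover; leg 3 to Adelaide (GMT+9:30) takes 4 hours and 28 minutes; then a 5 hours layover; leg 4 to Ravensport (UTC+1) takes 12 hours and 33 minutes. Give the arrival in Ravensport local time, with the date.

Convert departure to UTC: 13:16 − 8:45 = 04:31 UTC on Aug 3.
Add 13 hours 45 minutes leg 1 → 18:16 UTC.
Add 2 hours 23 minutes layover in San Teodoro → 20:39 UTC.
Add 15 hours and 45 minutes leg 2 → 12:24 UTC (Aug 4).
Add 1 hour and 8 minutes layover in Boston → 13:32 UTC.
Add 4 hours 28 minutes leg 3 → 18:00 UTC.
Add 5 hours layover in Adelaide → 23:00 UTC.
Add 12 hours 33 minutes leg 4 → 11:33 UTC (Aug 5).
Ravensport is UTC+1:00, so local arrival = 11:33 + 1:00 = 12:33 on Aug 5.

12:33 on August 5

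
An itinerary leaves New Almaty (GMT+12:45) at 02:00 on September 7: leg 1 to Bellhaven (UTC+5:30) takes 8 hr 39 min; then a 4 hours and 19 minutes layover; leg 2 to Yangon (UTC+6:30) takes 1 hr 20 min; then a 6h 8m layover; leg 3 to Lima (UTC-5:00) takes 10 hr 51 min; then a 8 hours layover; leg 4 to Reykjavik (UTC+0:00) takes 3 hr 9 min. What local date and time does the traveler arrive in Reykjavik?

Convert departure to UTC: 02:00 − 12:45 = 13:15 UTC on Sep 6.
Add 8 hours 39 minutes leg 1 → 21:54 UTC.
Add 4 hours and 19 minutes layover in Bellhaven → 02:13 UTC (Sep 7).
Add 1 hour and 20 minutes leg 2 → 03:33 UTC.
Add 6 hours and 8 minutes layover in Yangon → 09:41 UTC.
Add 10 hours and 51 minutes leg 3 → 20:32 UTC.
Add 8 hours layover in Lima → 04:32 UTC (Sep 8).
Add 3 hours 9 minutes leg 4 → 07:41 UTC.
Reykjavik is UTC+0, so local arrival is the same: 07:41 on Sep 8.

07:41 on Sep 8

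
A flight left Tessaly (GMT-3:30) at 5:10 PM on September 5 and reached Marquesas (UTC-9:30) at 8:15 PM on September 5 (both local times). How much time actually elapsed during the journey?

9 hours 5 minutes

Departure in UTC: 5:10 PM + 3:30 = 8:40 PM on Sep 5.
Arrival in UTC: 8:15 PM + 9:30 = 5:45 AM on Sep 6.
Elapsed = 5:45 AM − 8:40 PM (+1 day) = 9 hours 5 minutes.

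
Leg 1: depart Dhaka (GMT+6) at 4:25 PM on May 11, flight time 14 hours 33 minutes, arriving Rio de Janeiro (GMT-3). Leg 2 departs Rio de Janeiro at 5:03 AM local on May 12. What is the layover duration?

7 hours 5 minutes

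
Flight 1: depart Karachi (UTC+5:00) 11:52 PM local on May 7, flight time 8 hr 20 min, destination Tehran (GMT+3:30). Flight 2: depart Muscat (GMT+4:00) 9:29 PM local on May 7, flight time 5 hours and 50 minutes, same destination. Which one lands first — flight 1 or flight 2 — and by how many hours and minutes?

Flight 1 in UTC: 11:52 PM − 5:00 = 6:52 PM on May 7.
+8 hours and 20 minutes → arrive 3:12 AM UTC on May 8.
Flight 2 in UTC: 9:29 PM − 4:00 = 5:29 PM on May 7.
+5 hours 50 minutes → arrive 11:19 PM UTC on May 7.
Flight 2 lands earlier by 3 hours 53 minutes.

the second, by 3 hours 53 minutes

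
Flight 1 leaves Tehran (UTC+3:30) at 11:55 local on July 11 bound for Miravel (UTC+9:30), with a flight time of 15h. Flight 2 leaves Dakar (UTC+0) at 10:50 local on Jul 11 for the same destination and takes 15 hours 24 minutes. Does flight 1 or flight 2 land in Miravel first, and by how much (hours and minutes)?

the first, by 2 hours 49 minutes

Flight 1 in UTC: 11:55 − 3:30 = 08:25 on Jul 11.
+15 hours → arrive 23:25 UTC on Jul 11.
Flight 2 departs at 10:50 UTC (Jul 11).
+15 hours and 24 minutes → arrive 02:14 UTC on Jul 12.
Flight 1 lands earlier by 2 hours 49 minutes.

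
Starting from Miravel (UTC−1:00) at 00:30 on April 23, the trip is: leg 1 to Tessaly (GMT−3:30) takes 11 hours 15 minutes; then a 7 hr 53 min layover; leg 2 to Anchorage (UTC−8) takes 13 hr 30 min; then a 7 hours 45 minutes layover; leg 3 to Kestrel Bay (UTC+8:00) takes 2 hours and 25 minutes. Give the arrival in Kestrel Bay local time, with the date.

Convert departure to UTC: 00:30 + 1:00 = 01:30 UTC on Apr 23.
Add 11 hours 15 minutes leg 1 → 12:45 UTC.
Add 7 hours and 53 minutes layover in Tessaly → 20:38 UTC.
Add 13 hours and 30 minutes leg 2 → 10:08 UTC (Apr 24).
Add 7 hours and 45 minutes layover in Anchorage → 17:53 UTC.
Add 2 hours 25 minutes leg 3 → 20:18 UTC.
Kestrel Bay is UTC+8:00, so local arrival = 20:18 + 8:00 = 04:18 on Apr 25.

04:18 on April 25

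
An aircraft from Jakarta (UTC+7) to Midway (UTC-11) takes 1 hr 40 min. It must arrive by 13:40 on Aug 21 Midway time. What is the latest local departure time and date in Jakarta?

Target arrival in UTC: 13:40 + 11:00 = 00:40 on Aug 22.
Subtract 1 hour 40 minutes → departure 23:00 UTC on Aug 21.
Jakarta is UTC+7:00: 23:00 + 7:00 = 06:00 on Aug 22.

06:00 on August 22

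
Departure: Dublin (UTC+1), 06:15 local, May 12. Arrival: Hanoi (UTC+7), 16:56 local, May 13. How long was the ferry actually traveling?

28 hours 41 minutes

Departure in UTC: 06:15 − 1:00 = 05:15 on May 12.
Arrival in UTC: 16:56 − 7:00 = 09:56 on May 13.
Elapsed = 09:56 − 05:15 (+1 day) = 28 hours 41 minutes.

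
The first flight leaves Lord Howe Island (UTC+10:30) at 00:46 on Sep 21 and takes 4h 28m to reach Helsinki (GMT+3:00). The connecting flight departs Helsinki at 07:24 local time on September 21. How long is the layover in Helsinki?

Convert departure to UTC: 00:46 − 10:30 = 14:16 UTC on Sep 20.
Add 4 hours and 28 minutes flight time → 18:44 UTC.
Helsinki is UTC+3:00, so local arrival = 18:44 + 3:00 = 21:44 on Sep 20.
Layover = 07:24 − 21:44 (+1 day) = 9 hours 40 minutes.

9 hours 40 minutes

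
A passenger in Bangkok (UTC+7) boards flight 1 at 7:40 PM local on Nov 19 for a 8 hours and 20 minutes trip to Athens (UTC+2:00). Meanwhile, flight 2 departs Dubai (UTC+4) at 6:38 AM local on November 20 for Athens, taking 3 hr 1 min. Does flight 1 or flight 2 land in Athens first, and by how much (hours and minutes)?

Flight 1 in UTC: 7:40 PM − 7:00 = 12:40 PM on Nov 19.
+8 hours 20 minutes → arrive 9:00 PM UTC on Nov 19.
Flight 2 in UTC: 6:38 AM − 4:00 = 2:38 AM on Nov 20.
+3 hours 1 minute → arrive 5:39 AM UTC on Nov 20.
Flight 1 lands earlier by 8 hours 39 minutes.

the first, by 8 hours 39 minutes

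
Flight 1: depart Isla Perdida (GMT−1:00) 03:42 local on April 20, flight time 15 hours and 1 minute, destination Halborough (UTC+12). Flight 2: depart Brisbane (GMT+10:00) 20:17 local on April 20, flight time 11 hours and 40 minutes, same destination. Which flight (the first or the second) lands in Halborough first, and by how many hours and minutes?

Flight 1 in UTC: 03:42 + 1:00 = 04:42 on Apr 20.
+15 hours 1 minute → arrive 19:43 UTC on Apr 20.
Flight 2 in UTC: 20:17 − 10:00 = 10:17 on Apr 20.
+11 hours and 40 minutes → arrive 21:57 UTC on Apr 20.
Flight 1 lands earlier by 2 hours 14 minutes.

the first, by 2 hours 14 minutes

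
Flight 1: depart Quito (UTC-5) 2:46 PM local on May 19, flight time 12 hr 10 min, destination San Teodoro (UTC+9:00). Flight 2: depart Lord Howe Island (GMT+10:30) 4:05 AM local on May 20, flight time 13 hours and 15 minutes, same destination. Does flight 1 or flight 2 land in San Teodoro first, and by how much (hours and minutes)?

Flight 1 in UTC: 2:46 PM + 5:00 = 7:46 PM on May 19.
+12 hours 10 minutes → arrive 7:56 AM UTC on May 20.
Flight 2 in UTC: 4:05 AM − 10:30 = 5:35 PM on May 19.
+13 hours and 15 minutes → arrive 6:50 AM UTC on May 20.
Flight 2 lands earlier by 1 hour 6 minutes.

the second, by 1 hour 6 minutes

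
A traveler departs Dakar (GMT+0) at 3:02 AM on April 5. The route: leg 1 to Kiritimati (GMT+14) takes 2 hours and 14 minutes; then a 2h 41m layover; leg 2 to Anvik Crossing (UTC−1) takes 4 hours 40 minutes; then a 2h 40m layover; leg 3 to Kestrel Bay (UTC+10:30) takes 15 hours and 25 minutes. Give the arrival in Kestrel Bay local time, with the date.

5:12 PM on April 6

Dakar is at UTC+0, so departure is already 3:02 AM UTC on Apr 5.
Add 2 hours 14 minutes leg 1 → 5:16 AM UTC.
Add 2 hours and 41 minutes layover in Kiritimati → 7:57 AM UTC.
Add 4 hours and 40 minutes leg 2 → 12:37 PM UTC.
Add 2 hours 40 minutes layover in Anvik Crossing → 3:17 PM UTC.
Add 15 hours 25 minutes leg 3 → 6:42 AM UTC (Apr 6).
Kestrel Bay is UTC+10:30, so local arrival = 6:42 AM + 10:30 = 5:12 PM on Apr 6.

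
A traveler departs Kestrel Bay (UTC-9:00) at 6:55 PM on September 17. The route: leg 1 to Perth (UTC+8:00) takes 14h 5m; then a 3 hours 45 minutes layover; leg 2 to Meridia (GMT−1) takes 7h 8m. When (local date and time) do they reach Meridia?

3:53 AM on September 19

Convert departure to UTC: 6:55 PM + 9:00 = 3:55 AM UTC on Sep 18.
Add 14 hours and 5 minutes leg 1 → 6:00 PM UTC.
Add 3 hours and 45 minutes layover in Perth → 9:45 PM UTC.
Add 7 hours 8 minutes leg 2 → 4:53 AM UTC (Sep 19).
Meridia is UTC−1:00, so local arrival = 4:53 AM − 1:00 = 3:53 AM on Sep 19.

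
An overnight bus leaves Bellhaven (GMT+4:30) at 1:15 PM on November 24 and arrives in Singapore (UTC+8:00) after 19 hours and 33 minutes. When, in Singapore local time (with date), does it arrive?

12:18 PM on Nov 25

Singapore is 3:30 ahead of Bellhaven.
After 19 hours 33 minutes it is 8:48 AM (Nov 25) in Bellhaven.
Shift by the zone difference: 8:48 AM + 3:30 = 12:18 PM on Nov 25 in Singapore.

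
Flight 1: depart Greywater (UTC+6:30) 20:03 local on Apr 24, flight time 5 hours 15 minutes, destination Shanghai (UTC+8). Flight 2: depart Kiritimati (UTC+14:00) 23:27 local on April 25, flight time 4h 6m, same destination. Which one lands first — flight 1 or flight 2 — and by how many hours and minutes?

Flight 1 in UTC: 20:03 − 6:30 = 13:33 on Apr 24.
+5 hours and 15 minutes → arrive 18:48 UTC on Apr 24.
Flight 2 in UTC: 23:27 − 14:00 = 09:27 on Apr 25.
+4 hours and 6 minutes → arrive 13:33 UTC on Apr 25.
Flight 1 lands earlier by 18 hours 45 minutes.

the first, by 18 hours 45 minutes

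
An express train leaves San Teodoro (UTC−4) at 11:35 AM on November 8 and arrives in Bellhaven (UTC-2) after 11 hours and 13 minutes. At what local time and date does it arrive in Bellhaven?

Convert departure to UTC: 11:35 AM + 4:00 = 3:35 PM UTC on Nov 8.
Add 11 hours and 13 minutes travel time → 2:48 AM UTC (Nov 9).
Bellhaven is UTC−2:00, so local arrival = 2:48 AM − 2:00 = 12:48 AM on Nov 9.

12:48 AM on Nov 9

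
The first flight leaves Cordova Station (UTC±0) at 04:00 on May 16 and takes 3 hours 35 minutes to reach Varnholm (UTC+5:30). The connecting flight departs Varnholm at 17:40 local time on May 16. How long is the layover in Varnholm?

4 hours 35 minutes

Cordova Station is at UTC+0, so departure is already 04:00 UTC on May 16.
Add 3 hours 35 minutes flight time → 07:35 UTC.
Varnholm is UTC+5:30, so local arrival = 07:35 + 5:30 = 13:05 on May 16.
Layover = 17:40 − 13:05 = 4 hours 35 minutes.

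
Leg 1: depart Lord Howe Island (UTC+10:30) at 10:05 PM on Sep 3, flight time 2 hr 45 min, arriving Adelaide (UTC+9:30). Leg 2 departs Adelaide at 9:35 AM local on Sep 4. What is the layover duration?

Convert departure to UTC: 10:05 PM − 10:30 = 11:35 AM UTC on Sep 3.
Add 2 hours and 45 minutes flight time → 2:20 PM UTC.
Adelaide is UTC+9:30, so local arrival = 2:20 PM + 9:30 = 11:50 PM on Sep 3.
Layover = 9:35 AM − 11:50 PM (+1 day) = 9 hours 45 minutes.

9 hours 45 minutes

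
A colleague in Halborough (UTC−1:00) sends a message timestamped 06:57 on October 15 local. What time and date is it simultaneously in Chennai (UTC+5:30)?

13:27 on October 15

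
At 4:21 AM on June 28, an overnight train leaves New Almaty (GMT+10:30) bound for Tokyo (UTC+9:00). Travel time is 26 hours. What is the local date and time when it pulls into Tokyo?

Convert departure to UTC: 4:21 AM − 10:30 = 5:51 PM UTC on Jun 27.
Add 26 hours travel time → 7:51 PM UTC (Jun 28).
Tokyo is UTC+9:00, so local arrival = 7:51 PM + 9:00 = 4:51 AM on Jun 29.

4:51 AM on Jun 29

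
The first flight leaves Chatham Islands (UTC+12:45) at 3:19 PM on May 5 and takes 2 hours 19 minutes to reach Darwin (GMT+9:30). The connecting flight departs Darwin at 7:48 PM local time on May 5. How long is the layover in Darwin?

5 hours 25 minutes

Convert departure to UTC: 3:19 PM − 12:45 = 2:34 AM UTC on May 5.
Add 2 hours 19 minutes flight time → 4:53 AM UTC.
Darwin is UTC+9:30, so local arrival = 4:53 AM + 9:30 = 2:23 PM on May 5.
Layover = 7:48 PM − 2:23 PM = 5 hours 25 minutes.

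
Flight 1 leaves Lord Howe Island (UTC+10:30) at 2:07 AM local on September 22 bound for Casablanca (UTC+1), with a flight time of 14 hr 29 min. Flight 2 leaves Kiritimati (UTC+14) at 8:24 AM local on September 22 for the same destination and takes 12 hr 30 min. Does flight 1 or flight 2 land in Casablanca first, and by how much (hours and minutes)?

Flight 1 in UTC: 2:07 AM − 10:30 = 3:37 PM on Sep 21.
+14 hours and 29 minutes → arrive 6:06 AM UTC on Sep 22.
Flight 2 in UTC: 8:24 AM − 14:00 = 6:24 PM on Sep 21.
+12 hours and 30 minutes → arrive 6:54 AM UTC on Sep 22.
Flight 1 lands earlier by 48 minutes.

the first, by 48 minutes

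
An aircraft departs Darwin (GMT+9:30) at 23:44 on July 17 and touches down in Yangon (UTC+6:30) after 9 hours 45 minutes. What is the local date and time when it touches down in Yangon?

06:29 on July 18

Convert departure to UTC: 23:44 − 9:30 = 14:14 UTC on Jul 17.
Add 9 hours and 45 minutes travel time → 23:59 UTC.
Yangon is UTC+6:30, so local arrival = 23:59 + 6:30 = 06:29 on Jul 18.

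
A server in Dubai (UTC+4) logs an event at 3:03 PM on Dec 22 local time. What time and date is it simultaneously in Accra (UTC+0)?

11:03 AM on December 22

In UTC: 3:03 PM − 4:00 = 11:03 AM on Dec 22.
Accra is UTC+0, so it is 11:03 AM on Dec 22.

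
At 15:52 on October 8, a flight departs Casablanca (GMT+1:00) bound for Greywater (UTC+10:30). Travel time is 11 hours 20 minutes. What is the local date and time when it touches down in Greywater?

12:42 on Oct 9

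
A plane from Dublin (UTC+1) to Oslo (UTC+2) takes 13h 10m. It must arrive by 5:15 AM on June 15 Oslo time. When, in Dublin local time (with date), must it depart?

Target arrival in UTC: 5:15 AM − 2:00 = 3:15 AM on Jun 15.
Subtract 13 hours 10 minutes → departure 2:05 PM UTC on Jun 14.
Dublin is UTC+1:00: 2:05 PM + 1:00 = 3:05 PM on Jun 14.

3:05 PM on June 14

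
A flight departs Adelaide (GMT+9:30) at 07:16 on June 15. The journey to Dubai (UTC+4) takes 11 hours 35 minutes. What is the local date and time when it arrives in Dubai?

13:21 on June 15

Convert departure to UTC: 07:16 − 9:30 = 21:46 UTC on Jun 14.
Add 11 hours 35 minutes travel time → 09:21 UTC (Jun 15).
Dubai is UTC+4:00, so local arrival = 09:21 + 4:00 = 13:21 on Jun 15.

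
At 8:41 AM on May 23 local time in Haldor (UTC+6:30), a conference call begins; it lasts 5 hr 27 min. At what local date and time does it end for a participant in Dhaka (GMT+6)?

1:38 PM on May 23

Convert start to UTC: 8:41 AM − 6:30 = 2:11 AM UTC on May 23.
Add 5 hours 27 minutes duration → 7:38 AM UTC.
Dhaka is UTC+6:00, so local end time = 7:38 AM + 6:00 = 1:38 PM on May 23.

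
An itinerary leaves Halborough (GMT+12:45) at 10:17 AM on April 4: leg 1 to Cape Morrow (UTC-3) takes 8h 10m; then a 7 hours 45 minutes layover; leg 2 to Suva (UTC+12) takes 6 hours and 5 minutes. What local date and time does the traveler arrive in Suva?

Convert departure to UTC: 10:17 AM − 12:45 = 9:32 PM UTC on Apr 3.
Add 8 hours and 10 minutes leg 1 → 5:42 AM UTC (Apr 4).
Add 7 hours and 45 minutes layover in Cape Morrow → 1:27 PM UTC.
Add 6 hours and 5 minutes leg 2 → 7:32 PM UTC.
Suva is UTC+12:00, so local arrival = 7:32 PM + 12:00 = 7:32 AM on Apr 5.

7:32 AM on Apr 5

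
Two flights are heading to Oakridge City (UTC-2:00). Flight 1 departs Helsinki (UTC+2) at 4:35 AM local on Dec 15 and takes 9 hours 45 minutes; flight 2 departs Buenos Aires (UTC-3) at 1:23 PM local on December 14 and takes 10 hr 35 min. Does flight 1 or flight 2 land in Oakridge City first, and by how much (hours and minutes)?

Flight 1 in UTC: 4:35 AM − 2:00 = 2:35 AM on Dec 15.
+9 hours 45 minutes → arrive 12:20 PM UTC on Dec 15.
Flight 2 in UTC: 1:23 PM + 3:00 = 4:23 PM on Dec 14.
+10 hours 35 minutes → arrive 2:58 AM UTC on Dec 15.
Flight 2 lands earlier by 9 hours 22 minutes.

the second, by 9 hours 22 minutes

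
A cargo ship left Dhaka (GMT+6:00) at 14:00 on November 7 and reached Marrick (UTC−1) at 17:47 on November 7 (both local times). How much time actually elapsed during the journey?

Departure in UTC: 14:00 − 6:00 = 08:00 on Nov 7.
Arrival in UTC: 17:47 + 1:00 = 18:47 on Nov 7.
Elapsed = 18:47 − 08:00 = 10 hours 47 minutes.

10 hours 47 minutes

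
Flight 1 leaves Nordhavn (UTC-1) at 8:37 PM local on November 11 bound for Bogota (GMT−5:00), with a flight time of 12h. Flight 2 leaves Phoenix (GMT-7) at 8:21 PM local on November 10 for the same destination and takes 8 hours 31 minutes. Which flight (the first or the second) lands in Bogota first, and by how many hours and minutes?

Flight 1 in UTC: 8:37 PM + 1:00 = 9:37 PM on Nov 11.
+12 hours → arrive 9:37 AM UTC on Nov 12.
Flight 2 in UTC: 8:21 PM + 7:00 = 3:21 AM on Nov 11.
+8 hours 31 minutes → arrive 11:52 AM UTC on Nov 11.
Flight 2 lands earlier by 21 hours 45 minutes.

the second, by 21 hours 45 minutes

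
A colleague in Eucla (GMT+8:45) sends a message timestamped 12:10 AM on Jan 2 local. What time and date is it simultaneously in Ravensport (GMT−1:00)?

Ravensport is 9:45 behind Eucla.
Shift by the zone difference: 12:10 AM − 9:45 = 2:25 PM on Jan 1 in Ravensport.

2:25 PM on Jan 1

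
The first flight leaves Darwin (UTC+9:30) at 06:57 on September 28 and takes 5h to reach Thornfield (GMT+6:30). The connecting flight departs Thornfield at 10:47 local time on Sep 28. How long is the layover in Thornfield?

Convert departure to UTC: 06:57 − 9:30 = 21:27 UTC on Sep 27.
Add 5 hours flight time → 02:27 UTC (Sep 28).
Thornfield is UTC+6:30, so local arrival = 02:27 + 6:30 = 08:57 on Sep 28.
Layover = 10:47 − 08:57 = 1 hour 50 minutes.

1 hour 50 minutes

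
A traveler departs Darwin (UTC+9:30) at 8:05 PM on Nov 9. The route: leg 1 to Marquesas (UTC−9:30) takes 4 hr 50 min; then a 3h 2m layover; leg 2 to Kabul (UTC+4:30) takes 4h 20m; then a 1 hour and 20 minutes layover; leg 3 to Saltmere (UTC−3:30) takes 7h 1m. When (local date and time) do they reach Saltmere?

Convert departure to UTC: 8:05 PM − 9:30 = 10:35 AM UTC on Nov 9.
Add 4 hours and 50 minutes leg 1 → 3:25 PM UTC.
Add 3 hours and 2 minutes layover in Marquesas → 6:27 PM UTC.
Add 4 hours and 20 minutes leg 2 → 10:47 PM UTC.
Add 1 hour and 20 minutes layover in Kabul → 12:07 AM UTC (Nov 10).
Add 7 hours and 1 minute leg 3 → 7:08 AM UTC.
Saltmere is UTC−3:30, so local arrival = 7:08 AM − 3:30 = 3:38 AM on Nov 10.

3:38 AM on November 10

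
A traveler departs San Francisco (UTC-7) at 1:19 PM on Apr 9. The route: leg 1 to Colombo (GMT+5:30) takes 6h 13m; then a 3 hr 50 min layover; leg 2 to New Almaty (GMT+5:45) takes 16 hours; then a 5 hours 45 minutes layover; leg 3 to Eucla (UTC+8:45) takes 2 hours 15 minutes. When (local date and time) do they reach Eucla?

3:07 PM on April 11

Convert departure to UTC: 1:19 PM + 7:00 = 8:19 PM UTC on Apr 9.
Add 6 hours 13 minutes leg 1 → 2:32 AM UTC (Apr 10).
Add 3 hours 50 minutes layover in Colombo → 6:22 AM UTC.
Add 16 hours leg 2 → 10:22 PM UTC.
Add 5 hours 45 minutes layover in New Almaty → 4:07 AM UTC (Apr 11).
Add 2 hours and 15 minutes leg 3 → 6:22 AM UTC.
Eucla is UTC+8:45, so local arrival = 6:22 AM + 8:45 = 3:07 PM on Apr 11.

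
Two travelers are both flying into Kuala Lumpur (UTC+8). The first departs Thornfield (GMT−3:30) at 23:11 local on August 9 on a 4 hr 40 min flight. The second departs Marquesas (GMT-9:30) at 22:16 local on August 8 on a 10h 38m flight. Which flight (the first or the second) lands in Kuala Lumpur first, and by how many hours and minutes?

the second, by 12 hours 57 minutes

Flight 1 in UTC: 23:11 + 3:30 = 02:41 on Aug 10.
+4 hours and 40 minutes → arrive 07:21 UTC on Aug 10.
Flight 2 in UTC: 22:16 + 9:30 = 07:46 on Aug 9.
+10 hours and 38 minutes → arrive 18:24 UTC on Aug 9.
Flight 2 lands earlier by 12 hours 57 minutes.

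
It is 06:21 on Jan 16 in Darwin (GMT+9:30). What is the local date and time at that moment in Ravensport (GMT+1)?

21:51 on January 15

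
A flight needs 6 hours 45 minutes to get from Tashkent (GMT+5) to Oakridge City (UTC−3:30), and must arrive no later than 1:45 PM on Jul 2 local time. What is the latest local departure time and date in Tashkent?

Target arrival in UTC: 1:45 PM + 3:30 = 5:15 PM on Jul 2.
Subtract 6 hours and 45 minutes → departure 10:30 AM UTC on Jul 2.
Tashkent is UTC+5:00: 10:30 AM + 5:00 = 3:30 PM on Jul 2.

3:30 PM on Jul 2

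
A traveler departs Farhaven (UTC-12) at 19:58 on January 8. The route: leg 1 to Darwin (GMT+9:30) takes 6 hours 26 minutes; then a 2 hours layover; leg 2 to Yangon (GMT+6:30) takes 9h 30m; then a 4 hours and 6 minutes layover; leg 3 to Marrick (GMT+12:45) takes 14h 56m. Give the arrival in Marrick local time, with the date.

Convert departure to UTC: 19:58 + 12:00 = 07:58 UTC on Jan 9.
Add 6 hours and 26 minutes leg 1 → 14:24 UTC.
Add 2 hours layover in Darwin → 16:24 UTC.
Add 9 hours and 30 minutes leg 2 → 01:54 UTC (Jan 10).
Add 4 hours and 6 minutes layover in Yangon → 06:00 UTC.
Add 14 hours 56 minutes leg 3 → 20:56 UTC.
Marrick is UTC+12:45, so local arrival = 20:56 + 12:45 = 09:41 on Jan 11.

09:41 on January 11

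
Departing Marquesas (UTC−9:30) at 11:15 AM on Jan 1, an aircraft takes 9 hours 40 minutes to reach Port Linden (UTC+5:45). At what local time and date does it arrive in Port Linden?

Port Linden is 15:15 ahead of Marquesas.
After 9 hours 40 minutes it is 8:55 PM in Marquesas.
Shift by the zone difference: 8:55 PM + 15:15 = 12:10 PM on Jan 2 in Port Linden.

12:10 PM on Jan 2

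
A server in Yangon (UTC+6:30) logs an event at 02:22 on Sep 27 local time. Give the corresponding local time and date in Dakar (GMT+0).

In UTC: 02:22 − 6:30 = 19:52 on Sep 26.
Dakar is UTC+0, so it is 19:52 on Sep 26.

19:52 on September 26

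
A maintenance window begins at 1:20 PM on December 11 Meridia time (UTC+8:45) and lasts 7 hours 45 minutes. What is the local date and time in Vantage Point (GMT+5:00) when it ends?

Vantage Point is 3:45 behind Meridia.
After 7 hours and 45 minutes it is 9:05 PM in Meridia.
Shift by the zone difference: 9:05 PM − 3:45 = 5:20 PM on Dec 11 in Vantage Point.

5:20 PM on December 11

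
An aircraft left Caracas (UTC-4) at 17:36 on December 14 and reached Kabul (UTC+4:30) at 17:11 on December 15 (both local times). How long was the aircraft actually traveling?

Departure in UTC: 17:36 + 4:00 = 21:36 on Dec 14.
Arrival in UTC: 17:11 − 4:30 = 12:41 on Dec 15.
Elapsed = 12:41 − 21:36 (+1 day) = 15 hours 5 minutes.

15 hours 5 minutes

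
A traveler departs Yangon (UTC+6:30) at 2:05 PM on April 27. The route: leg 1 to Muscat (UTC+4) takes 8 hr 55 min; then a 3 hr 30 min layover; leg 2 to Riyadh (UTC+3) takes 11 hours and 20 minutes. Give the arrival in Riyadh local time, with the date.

10:20 AM on April 28

Convert departure to UTC: 2:05 PM − 6:30 = 7:35 AM UTC on Apr 27.
Add 8 hours and 55 minutes leg 1 → 4:30 PM UTC.
Add 3 hours and 30 minutes layover in Muscat → 8:00 PM UTC.
Add 11 hours 20 minutes leg 2 → 7:20 AM UTC (Apr 28).
Riyadh is UTC+3:00, so local arrival = 7:20 AM + 3:00 = 10:20 AM on Apr 28.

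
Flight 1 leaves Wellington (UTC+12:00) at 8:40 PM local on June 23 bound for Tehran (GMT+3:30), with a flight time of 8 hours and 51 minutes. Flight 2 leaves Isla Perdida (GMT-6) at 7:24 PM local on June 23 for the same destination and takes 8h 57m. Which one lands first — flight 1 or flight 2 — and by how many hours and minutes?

the first, by 16 hours 50 minutes

Flight 1 in UTC: 8:40 PM − 12:00 = 8:40 AM on Jun 23.
+8 hours and 51 minutes → arrive 5:31 PM UTC on Jun 23.
Flight 2 in UTC: 7:24 PM + 6:00 = 1:24 AM on Jun 24.
+8 hours and 57 minutes → arrive 10:21 AM UTC on Jun 24.
Flight 1 lands earlier by 16 hours 50 minutes.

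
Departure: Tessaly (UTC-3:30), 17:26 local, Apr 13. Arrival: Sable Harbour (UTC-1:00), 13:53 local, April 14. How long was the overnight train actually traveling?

Departure in UTC: 17:26 + 3:30 = 20:56 on Apr 13.
Arrival in UTC: 13:53 + 1:00 = 14:53 on Apr 14.
Elapsed = 14:53 − 20:56 (+1 day) = 17 hours 57 minutes.

17 hours 57 minutes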